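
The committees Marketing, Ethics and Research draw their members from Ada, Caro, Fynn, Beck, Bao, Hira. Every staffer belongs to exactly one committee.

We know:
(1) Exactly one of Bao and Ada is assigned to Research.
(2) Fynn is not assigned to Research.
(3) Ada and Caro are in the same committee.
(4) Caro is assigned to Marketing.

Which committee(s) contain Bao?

Bao: Research

From (2): Fynn ∉ Research.
From (4): Caro ∈ Marketing.
(3): Ada matches Caro: Ada ∈ Marketing.
(1) (exactly one): Bao ∈ Research.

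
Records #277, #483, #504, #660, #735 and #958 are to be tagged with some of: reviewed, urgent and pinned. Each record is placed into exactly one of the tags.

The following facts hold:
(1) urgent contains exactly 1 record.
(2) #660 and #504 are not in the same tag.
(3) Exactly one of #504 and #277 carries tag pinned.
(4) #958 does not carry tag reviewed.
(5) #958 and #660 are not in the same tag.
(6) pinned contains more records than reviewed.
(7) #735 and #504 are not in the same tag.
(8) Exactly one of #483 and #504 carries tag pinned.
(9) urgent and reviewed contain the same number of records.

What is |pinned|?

4

From (4): #958 ∉ reviewed.
Suppose #277 ∈ reviewed: no assignment then satisfies all the clues, so #277 ∉ reviewed.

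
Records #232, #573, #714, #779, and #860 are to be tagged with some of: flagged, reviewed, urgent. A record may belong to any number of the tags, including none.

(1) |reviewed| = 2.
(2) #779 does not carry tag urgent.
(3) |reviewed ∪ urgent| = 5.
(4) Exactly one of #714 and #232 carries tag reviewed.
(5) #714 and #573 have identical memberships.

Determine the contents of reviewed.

From (2): #779 ∉ urgent.
Suppose #232 ∉ reviewed: no assignment then satisfies all the clues, so #232 ∈ reviewed.

reviewed = {#232, #779}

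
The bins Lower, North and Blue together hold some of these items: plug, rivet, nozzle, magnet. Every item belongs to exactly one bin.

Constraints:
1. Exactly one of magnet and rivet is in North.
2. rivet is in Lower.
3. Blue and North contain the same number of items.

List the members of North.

From (2): rivet ∈ Lower.
(1) (exactly one): magnet ∈ North.
Suppose plug ∈ North: no assignment then satisfies all the clues, so plug ∉ North.

North = {magnet}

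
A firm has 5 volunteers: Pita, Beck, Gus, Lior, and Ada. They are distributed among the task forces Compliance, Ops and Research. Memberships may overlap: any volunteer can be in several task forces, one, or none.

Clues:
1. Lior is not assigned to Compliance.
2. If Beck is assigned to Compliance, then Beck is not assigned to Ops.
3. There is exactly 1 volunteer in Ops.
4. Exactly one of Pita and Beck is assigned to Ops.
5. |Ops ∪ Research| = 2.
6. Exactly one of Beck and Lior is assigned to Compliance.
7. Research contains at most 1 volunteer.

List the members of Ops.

From (1): Lior ∉ Compliance.
(6) (exactly one): Beck ∈ Compliance.
(2): Beck ∉ Ops.
(4) (exactly one): Pita ∈ Ops.
(3): Ops already has 1, so the rest are out.

Ops = {Pita}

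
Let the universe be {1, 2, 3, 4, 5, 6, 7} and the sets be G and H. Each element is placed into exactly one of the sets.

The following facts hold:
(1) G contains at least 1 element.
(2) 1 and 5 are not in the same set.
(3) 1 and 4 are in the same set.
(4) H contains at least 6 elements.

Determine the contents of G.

G = {5}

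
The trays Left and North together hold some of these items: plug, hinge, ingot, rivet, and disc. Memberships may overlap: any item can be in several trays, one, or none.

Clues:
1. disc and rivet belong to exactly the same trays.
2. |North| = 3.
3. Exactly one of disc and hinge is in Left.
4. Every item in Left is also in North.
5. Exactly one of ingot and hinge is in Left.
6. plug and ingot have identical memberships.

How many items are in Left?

1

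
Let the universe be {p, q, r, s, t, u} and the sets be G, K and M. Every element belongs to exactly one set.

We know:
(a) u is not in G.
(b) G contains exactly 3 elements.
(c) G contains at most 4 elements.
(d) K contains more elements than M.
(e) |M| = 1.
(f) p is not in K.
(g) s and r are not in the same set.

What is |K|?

2

From (a): u ∉ G.
From (f): p ∉ K.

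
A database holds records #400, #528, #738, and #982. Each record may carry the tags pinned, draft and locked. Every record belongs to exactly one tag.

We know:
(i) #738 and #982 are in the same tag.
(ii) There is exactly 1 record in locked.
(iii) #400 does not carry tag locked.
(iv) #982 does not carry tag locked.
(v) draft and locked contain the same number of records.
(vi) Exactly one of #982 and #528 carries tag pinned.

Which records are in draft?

draft = {#400}

From (iii): #400 ∉ locked.
From (iv): #982 ∉ locked.
(i): #738 matches #982: #738 ∉ locked.
(ii): only 1 candidates remain for locked, so all are in.
(vi) (exactly one): #982 ∈ pinned.
(i): #738 matches #982: #738 ∈ pinned.
Suppose #400 ∉ draft: no assignment then satisfies all the clues, so #400 ∈ draft.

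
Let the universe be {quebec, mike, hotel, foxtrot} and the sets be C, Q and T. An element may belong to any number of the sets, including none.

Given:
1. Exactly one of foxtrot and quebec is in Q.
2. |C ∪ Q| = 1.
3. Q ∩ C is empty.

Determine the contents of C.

C = {}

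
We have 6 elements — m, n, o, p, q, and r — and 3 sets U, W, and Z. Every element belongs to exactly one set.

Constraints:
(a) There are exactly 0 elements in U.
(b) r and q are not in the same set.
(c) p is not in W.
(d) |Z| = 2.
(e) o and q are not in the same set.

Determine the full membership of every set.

U = {}; W = {m, n, o, r}; Z = {p, q}

From (c): p ∉ W.
(a): U already has 0, so the rest are out.
Only one set left: p ∈ Z.
Suppose m ∉ W: no assignment then satisfies all the clues, so m ∈ W.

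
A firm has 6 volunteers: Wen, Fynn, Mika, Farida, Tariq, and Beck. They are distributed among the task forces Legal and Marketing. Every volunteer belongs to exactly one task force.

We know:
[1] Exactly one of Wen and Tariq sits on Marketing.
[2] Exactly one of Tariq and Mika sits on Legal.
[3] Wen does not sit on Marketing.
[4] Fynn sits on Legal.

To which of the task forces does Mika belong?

From (3): Wen ∉ Marketing.
From (4): Fynn ∈ Legal.
(1) (exactly one): Tariq ∈ Marketing.
(2) (exactly one): Mika ∈ Legal.
Only one task force left: Wen ∈ Legal.

Mika: Legal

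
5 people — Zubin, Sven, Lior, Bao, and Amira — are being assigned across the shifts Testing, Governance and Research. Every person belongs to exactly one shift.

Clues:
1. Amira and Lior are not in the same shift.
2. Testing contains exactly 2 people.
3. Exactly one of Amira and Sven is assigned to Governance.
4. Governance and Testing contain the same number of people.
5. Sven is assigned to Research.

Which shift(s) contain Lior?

From (5): Sven ∈ Research.
(3) (exactly one): Amira ∈ Governance.
(1): Lior ∉ Governance.
Suppose Lior ∉ Testing: no assignment then satisfies all the clues, so Lior ∈ Testing.

Lior: Testing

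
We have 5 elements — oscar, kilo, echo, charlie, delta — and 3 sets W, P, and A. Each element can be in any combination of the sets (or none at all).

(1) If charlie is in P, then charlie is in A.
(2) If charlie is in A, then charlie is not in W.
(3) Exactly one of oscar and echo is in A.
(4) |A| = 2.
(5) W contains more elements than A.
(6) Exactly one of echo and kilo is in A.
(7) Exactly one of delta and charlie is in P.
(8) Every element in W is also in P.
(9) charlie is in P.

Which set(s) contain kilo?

kilo: P, W

From (9): charlie ∈ P.
(1): charlie ∈ A.
(2): charlie ∉ W.
(7) (exactly one): delta ∉ P.
(8) contrapositive: delta ∉ W.
Suppose kilo ∉ W: no assignment then satisfies all the clues, so kilo ∈ W.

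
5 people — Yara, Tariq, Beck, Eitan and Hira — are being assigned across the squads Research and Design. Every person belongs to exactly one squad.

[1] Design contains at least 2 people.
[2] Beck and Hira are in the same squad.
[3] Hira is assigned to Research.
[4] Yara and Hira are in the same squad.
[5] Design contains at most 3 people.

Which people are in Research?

Research = {Beck, Hira, Yara}

From (3): Hira ∈ Research.
(2): Beck matches Hira: Beck ∈ Research.
(4): Yara matches Hira: Yara ∈ Research.
(1): only 2 candidates remain for Design, so all are in.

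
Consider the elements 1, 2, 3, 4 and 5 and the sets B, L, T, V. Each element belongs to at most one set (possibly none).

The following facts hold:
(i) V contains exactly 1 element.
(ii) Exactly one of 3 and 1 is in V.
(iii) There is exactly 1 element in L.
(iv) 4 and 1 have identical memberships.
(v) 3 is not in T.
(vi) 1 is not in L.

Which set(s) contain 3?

3: V

From (v): 3 ∉ T.
From (vi): 1 ∉ L.
(iv): 4 matches 1: 4 ∉ L.
Suppose 3 ∈ B: no assignment then satisfies all the clues, so 3 ∉ B.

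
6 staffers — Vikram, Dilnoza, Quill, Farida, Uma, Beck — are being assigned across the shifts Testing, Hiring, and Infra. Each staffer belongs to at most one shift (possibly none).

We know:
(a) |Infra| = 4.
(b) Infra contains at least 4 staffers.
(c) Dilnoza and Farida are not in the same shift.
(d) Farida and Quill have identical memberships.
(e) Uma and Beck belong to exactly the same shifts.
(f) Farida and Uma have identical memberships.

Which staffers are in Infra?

Infra = {Beck, Farida, Quill, Uma}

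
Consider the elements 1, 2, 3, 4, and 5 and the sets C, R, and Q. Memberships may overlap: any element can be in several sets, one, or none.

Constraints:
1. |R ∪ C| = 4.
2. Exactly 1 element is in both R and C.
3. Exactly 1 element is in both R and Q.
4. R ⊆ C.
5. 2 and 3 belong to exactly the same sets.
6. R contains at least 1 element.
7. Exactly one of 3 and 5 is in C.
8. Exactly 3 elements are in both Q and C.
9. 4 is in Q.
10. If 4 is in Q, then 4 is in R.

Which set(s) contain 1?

From (9): 4 ∈ Q.
(10): 4 ∈ R.
(4) with 4 ∈ R: 4 ∈ C.
Suppose 1 ∉ C: no assignment then satisfies all the clues, so 1 ∈ C.

1: C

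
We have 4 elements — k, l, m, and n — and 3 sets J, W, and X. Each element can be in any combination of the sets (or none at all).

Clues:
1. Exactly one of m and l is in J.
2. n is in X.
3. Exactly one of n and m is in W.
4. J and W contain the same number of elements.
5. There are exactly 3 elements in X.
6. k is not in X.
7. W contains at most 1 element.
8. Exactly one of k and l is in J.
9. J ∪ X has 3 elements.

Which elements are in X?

X = {l, m, n}

From (2): n ∈ X.
From (6): k ∉ X.
(5): only 3 candidates remain for X, so all are in.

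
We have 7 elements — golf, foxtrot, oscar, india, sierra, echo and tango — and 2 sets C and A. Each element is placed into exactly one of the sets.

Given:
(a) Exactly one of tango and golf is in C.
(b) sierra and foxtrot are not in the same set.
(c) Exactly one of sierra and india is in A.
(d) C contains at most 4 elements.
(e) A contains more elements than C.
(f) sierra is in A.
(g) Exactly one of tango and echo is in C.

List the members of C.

C = {foxtrot, india, tango}

From (f): sierra ∈ A.
(b): foxtrot ∉ A.
(c) (exactly one): india ∉ A.
Only one set left: foxtrot ∈ C.
Only one set left: india ∈ C.
Suppose golf ∈ C: no assignment then satisfies all the clues, so golf ∉ C.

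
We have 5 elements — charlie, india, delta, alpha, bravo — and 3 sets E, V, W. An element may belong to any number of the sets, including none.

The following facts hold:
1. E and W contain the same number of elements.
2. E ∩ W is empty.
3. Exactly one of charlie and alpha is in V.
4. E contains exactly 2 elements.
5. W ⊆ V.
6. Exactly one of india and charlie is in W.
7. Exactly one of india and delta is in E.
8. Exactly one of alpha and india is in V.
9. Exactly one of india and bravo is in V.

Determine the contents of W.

W = {charlie, delta}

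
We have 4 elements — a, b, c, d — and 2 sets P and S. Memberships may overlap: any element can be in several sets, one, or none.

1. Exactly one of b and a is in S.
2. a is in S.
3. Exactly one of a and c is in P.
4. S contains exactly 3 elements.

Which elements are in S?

S = {a, c, d}

From (2): a ∈ S.
(1) (exactly one): b ∉ S.
(4): only 3 candidates remain for S, so all are in.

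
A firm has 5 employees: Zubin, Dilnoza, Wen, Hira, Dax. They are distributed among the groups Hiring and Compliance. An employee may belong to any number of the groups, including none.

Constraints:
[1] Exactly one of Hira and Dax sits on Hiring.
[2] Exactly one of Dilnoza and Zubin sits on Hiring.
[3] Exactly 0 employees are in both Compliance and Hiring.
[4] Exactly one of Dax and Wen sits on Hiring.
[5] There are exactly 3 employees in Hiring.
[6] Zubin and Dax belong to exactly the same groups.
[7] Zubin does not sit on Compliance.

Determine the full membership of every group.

Hiring = {Dilnoza, Hira, Wen}; Compliance = {}

From (7): Zubin ∉ Compliance.
(6): Dax matches Zubin: Dax ∉ Compliance.
Suppose Zubin ∈ Hiring: no assignment then satisfies all the clues, so Zubin ∉ Hiring.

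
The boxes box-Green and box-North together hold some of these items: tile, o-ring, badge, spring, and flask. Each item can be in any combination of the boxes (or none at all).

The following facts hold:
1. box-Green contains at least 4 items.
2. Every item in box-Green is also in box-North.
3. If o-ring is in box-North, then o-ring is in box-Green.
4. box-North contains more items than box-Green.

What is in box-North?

box-North = {badge, flask, o-ring, spring, tile}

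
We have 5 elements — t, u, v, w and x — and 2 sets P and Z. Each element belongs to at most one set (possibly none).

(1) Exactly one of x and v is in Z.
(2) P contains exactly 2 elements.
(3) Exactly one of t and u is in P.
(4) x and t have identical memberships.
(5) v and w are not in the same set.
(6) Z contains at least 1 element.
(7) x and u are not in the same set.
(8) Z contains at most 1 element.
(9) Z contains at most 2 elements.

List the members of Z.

Z = {v}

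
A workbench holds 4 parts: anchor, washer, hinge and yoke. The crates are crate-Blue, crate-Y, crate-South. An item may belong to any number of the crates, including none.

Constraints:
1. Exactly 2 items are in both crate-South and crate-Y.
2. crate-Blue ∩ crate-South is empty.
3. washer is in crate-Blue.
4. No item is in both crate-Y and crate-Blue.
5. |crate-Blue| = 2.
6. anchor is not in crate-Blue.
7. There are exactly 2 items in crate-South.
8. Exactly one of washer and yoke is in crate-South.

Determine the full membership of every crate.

From (3): washer ∈ crate-Blue.
From (6): anchor ∉ crate-Blue.
(2) (disjoint): washer ∉ crate-South.
(4) (disjoint): washer ∉ crate-Y.
(8) (exactly one): yoke ∈ crate-South.
(2) (disjoint): yoke ∉ crate-Blue.
(5): only 2 candidates remain for crate-Blue, so all are in.
(2) (disjoint): hinge ∉ crate-South.
(4) (disjoint): hinge ∉ crate-Y.
(7): only 2 candidates remain for crate-South, so all are in.
Suppose anchor ∉ crate-Y: no assignment then satisfies all the clues, so anchor ∈ crate-Y.

crate-Blue = {hinge, washer}; crate-Y = {anchor, yoke}; crate-South = {anchor, yoke}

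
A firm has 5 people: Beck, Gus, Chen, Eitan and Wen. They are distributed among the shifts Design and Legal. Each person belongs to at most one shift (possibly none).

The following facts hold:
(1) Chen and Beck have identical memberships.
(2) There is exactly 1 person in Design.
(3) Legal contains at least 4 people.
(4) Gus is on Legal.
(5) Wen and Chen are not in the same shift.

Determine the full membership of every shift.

From (4): Gus ∈ Legal.
Suppose Beck ∈ Design: no assignment then satisfies all the clues, so Beck ∉ Design.

Design = {Wen}; Legal = {Beck, Chen, Eitan, Gus}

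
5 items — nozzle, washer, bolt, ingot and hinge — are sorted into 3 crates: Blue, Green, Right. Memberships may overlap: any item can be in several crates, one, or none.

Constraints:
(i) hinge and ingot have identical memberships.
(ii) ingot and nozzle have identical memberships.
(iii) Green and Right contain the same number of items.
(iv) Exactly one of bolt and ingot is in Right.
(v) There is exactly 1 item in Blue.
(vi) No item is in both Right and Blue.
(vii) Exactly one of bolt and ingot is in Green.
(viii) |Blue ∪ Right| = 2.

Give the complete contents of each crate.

Blue = {washer}; Green = {bolt}; Right = {bolt}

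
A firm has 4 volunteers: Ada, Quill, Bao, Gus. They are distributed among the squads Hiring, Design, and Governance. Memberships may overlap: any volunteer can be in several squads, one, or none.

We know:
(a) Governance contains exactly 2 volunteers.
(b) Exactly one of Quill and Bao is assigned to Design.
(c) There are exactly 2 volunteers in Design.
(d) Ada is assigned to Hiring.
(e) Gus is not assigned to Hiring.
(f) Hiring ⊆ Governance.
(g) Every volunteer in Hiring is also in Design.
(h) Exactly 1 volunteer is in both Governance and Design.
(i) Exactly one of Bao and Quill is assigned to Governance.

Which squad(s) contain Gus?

From (d): Ada ∈ Hiring.
From (e): Gus ∉ Hiring.
(f) with Ada ∈ Hiring: Ada ∈ Governance.
(g) with Ada ∈ Hiring: Ada ∈ Design.
Suppose Gus ∈ Design: no assignment then satisfies all the clues, so Gus ∉ Design.

Gus: none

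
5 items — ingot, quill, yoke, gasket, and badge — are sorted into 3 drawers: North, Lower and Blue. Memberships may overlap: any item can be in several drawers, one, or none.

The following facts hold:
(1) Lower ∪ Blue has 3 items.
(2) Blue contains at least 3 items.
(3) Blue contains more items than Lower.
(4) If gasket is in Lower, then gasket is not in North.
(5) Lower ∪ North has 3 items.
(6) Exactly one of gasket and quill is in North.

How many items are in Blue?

3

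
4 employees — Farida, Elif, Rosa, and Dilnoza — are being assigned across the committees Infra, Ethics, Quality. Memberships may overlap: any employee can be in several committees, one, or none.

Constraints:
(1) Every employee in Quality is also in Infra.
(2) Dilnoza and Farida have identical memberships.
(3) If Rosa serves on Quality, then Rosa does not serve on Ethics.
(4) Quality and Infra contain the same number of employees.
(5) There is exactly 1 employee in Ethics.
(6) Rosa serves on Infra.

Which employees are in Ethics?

Ethics = {Elif}

From (6): Rosa ∈ Infra.
Suppose Farida ∈ Ethics: no assignment then satisfies all the clues, so Farida ∉ Ethics.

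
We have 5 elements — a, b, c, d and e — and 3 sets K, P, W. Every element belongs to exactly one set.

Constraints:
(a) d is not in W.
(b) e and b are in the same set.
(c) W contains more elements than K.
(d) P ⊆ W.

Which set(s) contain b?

b: W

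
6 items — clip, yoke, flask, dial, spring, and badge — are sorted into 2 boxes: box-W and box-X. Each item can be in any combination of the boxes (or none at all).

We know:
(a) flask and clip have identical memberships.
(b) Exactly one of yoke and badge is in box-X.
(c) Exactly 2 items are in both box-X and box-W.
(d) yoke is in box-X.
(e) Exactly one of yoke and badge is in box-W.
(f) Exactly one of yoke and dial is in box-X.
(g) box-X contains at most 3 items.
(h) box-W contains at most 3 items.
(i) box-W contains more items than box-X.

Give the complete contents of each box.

box-W = {dial, spring, yoke}; box-X = {spring, yoke}

From (d): yoke ∈ box-X.
(b) (exactly one): badge ∉ box-X.
(f) (exactly one): dial ∉ box-X.
Suppose clip ∈ box-W: no assignment then satisfies all the clues, so clip ∉ box-W.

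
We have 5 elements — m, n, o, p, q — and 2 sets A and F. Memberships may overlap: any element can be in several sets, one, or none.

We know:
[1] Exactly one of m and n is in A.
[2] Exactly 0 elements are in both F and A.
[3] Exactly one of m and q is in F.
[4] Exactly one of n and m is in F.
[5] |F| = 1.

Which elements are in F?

F = {m}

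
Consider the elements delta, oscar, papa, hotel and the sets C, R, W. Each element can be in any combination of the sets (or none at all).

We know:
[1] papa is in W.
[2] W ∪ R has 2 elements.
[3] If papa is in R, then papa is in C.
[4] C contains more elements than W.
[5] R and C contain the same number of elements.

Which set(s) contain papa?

From (1): papa ∈ W.
Suppose papa ∉ C: no assignment then satisfies all the clues, so papa ∈ C.

papa: C, R, W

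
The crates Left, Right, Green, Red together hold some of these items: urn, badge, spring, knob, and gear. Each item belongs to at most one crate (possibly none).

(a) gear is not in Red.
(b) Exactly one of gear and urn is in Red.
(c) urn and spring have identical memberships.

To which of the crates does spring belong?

spring: Red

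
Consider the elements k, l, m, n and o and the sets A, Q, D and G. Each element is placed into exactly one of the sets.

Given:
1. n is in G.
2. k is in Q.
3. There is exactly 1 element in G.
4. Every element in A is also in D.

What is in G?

G = {n}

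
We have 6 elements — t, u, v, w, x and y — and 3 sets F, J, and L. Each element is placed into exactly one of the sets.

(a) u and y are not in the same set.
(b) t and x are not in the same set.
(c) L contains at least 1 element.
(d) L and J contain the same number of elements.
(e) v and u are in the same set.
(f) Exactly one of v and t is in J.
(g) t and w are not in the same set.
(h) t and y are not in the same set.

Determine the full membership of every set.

F = {u, v, w, x}; J = {t}; L = {y}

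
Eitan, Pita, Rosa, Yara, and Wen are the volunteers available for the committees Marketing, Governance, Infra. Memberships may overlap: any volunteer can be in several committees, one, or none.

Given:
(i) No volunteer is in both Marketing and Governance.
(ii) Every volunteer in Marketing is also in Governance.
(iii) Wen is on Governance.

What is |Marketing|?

0

From (iii): Wen ∈ Governance.
(i) (disjoint): Wen ∉ Marketing.
Suppose Eitan ∈ Marketing: no assignment then satisfies all the clues, so Eitan ∉ Marketing.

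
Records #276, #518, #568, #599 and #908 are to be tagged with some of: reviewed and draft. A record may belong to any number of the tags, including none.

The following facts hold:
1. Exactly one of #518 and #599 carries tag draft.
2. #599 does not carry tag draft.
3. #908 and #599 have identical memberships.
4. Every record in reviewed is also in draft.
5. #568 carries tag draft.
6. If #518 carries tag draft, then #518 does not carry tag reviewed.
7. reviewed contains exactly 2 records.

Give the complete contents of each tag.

reviewed = {#276, #568}; draft = {#276, #518, #568}

From (2): #599 ∉ draft.
From (5): #568 ∈ draft.
(1) (exactly one): #518 ∈ draft.
(3): #908 matches #599: #908 ∉ draft.
(4) contrapositive: #599 ∉ reviewed.
(4) contrapositive: #908 ∉ reviewed.
(6): #518 ∉ reviewed.
(7): only 2 candidates remain for reviewed, so all are in.
(4) with #276 ∈ reviewed: #276 ∈ draft.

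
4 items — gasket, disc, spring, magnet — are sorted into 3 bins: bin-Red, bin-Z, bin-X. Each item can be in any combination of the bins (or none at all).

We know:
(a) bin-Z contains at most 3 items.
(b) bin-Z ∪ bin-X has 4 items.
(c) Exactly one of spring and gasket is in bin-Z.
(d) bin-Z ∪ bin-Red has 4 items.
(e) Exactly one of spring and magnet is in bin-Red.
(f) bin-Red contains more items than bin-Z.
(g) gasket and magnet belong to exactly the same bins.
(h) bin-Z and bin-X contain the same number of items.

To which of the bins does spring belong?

spring: bin-Z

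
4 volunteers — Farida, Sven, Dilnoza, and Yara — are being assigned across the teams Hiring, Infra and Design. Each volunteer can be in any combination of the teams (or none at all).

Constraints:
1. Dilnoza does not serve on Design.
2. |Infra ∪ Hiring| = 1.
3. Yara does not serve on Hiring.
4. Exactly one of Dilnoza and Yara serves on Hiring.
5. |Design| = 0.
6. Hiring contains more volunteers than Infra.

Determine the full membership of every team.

Hiring = {Dilnoza}; Infra = {}; Design = {}

From (1): Dilnoza ∉ Design.
From (3): Yara ∉ Hiring.
(4) (exactly one): Dilnoza ∈ Hiring.
(5): Design already has 0, so the rest are out.
Suppose Farida ∈ Hiring: no assignment then satisfies all the clues, so Farida ∉ Hiring.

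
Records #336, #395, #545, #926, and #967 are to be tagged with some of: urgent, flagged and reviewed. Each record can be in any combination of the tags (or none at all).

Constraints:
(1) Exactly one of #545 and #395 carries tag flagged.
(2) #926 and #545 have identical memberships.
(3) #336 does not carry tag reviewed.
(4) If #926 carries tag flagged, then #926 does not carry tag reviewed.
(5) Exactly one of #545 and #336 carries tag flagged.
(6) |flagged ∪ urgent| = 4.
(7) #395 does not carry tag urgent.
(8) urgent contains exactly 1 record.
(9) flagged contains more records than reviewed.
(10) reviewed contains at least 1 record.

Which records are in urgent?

From (3): #336 ∉ reviewed.
From (7): #395 ∉ urgent.
Suppose #336 ∉ urgent: no assignment then satisfies all the clues, so #336 ∈ urgent.

urgent = {#336}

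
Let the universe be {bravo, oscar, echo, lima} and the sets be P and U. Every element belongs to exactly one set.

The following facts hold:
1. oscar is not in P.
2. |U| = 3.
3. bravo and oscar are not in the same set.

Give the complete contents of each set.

From (1): oscar ∉ P.
Only one set left: oscar ∈ U.
(3): bravo ∉ U.
Only one set left: bravo ∈ P.
(2): only 3 candidates remain for U, so all are in.

P = {bravo}; U = {echo, lima, oscar}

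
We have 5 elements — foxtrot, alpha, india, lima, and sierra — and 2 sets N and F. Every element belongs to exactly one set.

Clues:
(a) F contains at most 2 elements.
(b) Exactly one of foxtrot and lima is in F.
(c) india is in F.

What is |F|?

From (c): india ∈ F.
Suppose alpha ∉ N: no assignment then satisfies all the clues, so alpha ∈ N.

2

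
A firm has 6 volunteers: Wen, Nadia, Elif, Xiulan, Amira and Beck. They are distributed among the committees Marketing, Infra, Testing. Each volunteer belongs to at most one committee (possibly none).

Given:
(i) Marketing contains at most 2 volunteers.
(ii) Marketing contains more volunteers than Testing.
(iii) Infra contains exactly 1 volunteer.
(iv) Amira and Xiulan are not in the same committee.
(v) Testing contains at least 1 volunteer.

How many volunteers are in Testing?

1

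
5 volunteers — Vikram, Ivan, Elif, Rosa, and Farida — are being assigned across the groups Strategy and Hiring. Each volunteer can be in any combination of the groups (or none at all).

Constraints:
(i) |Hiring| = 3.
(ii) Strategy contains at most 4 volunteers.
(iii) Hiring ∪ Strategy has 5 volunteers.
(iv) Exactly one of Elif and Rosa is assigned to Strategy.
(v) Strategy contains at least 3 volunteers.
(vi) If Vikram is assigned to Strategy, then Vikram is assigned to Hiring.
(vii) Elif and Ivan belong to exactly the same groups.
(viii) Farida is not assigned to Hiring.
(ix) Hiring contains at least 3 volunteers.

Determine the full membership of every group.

Strategy = {Farida, Rosa, Vikram}; Hiring = {Elif, Ivan, Vikram}

From (viii): Farida ∉ Hiring.
Suppose Vikram ∉ Strategy: no assignment then satisfies all the clues, so Vikram ∈ Strategy.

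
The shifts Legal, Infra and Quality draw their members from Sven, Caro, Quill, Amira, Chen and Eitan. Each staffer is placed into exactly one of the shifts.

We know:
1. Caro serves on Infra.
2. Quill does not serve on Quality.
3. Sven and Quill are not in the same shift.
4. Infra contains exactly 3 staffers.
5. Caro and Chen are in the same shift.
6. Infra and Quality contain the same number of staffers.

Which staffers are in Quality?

From (1): Caro ∈ Infra.
From (2): Quill ∉ Quality.
(5): Chen matches Caro: Chen ∉ Legal.
(5): Chen matches Caro: Chen ∈ Infra.
Suppose Sven ∉ Quality: no assignment then satisfies all the clues, so Sven ∈ Quality.

Quality = {Amira, Eitan, Sven}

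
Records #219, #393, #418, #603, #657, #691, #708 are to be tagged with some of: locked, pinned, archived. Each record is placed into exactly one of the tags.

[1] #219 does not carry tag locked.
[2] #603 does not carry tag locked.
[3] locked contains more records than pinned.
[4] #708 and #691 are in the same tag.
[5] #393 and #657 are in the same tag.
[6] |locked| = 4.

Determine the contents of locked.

locked = {#393, #657, #691, #708}

From (1): #219 ∉ locked.
From (2): #603 ∉ locked.
Suppose #393 ∉ locked: no assignment then satisfies all the clues, so #393 ∈ locked.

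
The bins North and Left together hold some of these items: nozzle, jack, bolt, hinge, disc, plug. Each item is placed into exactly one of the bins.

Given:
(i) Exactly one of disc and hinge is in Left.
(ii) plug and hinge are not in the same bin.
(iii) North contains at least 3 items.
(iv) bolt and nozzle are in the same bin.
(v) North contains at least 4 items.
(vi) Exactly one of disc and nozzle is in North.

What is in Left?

Left = {disc, plug}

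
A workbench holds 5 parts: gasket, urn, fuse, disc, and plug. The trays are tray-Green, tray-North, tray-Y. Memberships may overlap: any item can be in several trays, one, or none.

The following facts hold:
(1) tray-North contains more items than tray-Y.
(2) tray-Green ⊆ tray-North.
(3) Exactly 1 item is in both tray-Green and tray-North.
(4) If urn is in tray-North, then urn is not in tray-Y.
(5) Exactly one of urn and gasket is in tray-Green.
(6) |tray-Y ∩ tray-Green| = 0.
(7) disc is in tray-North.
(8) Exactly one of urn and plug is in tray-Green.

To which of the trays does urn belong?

urn: tray-Green, tray-North

From (7): disc ∈ tray-North.
Suppose urn ∉ tray-Green: no assignment then satisfies all the clues, so urn ∈ tray-Green.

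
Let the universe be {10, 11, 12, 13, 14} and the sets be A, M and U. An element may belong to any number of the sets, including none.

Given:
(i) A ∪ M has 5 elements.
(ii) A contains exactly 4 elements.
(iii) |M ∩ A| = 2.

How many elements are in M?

3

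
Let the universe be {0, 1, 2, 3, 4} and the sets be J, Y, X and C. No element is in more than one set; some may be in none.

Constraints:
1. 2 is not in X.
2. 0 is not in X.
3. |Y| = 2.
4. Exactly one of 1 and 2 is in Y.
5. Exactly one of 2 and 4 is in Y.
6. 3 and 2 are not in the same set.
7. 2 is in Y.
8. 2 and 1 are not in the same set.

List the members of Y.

Y = {0, 2}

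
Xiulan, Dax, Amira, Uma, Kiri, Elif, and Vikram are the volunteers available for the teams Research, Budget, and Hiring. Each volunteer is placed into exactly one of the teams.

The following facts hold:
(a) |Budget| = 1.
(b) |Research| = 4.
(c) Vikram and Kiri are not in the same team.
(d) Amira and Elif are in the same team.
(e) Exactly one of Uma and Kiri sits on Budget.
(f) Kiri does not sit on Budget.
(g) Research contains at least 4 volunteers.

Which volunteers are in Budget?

Budget = {Uma}

From (f): Kiri ∉ Budget.
(e) (exactly one): Uma ∈ Budget.
(a): Budget already has 1, so the rest are out.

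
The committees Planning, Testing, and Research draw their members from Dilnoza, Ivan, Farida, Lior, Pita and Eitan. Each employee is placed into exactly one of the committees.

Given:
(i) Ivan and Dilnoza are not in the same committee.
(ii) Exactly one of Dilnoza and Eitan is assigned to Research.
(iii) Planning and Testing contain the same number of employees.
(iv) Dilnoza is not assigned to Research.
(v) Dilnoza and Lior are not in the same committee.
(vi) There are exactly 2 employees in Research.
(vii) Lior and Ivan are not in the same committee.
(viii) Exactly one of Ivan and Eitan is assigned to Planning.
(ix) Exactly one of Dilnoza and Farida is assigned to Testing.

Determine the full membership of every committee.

From (iv): Dilnoza ∉ Research.
(ii) (exactly one): Eitan ∈ Research.
(viii) (exactly one): Ivan ∈ Planning.
(i): Dilnoza ∉ Planning.
(vii): Lior ∉ Planning.
Only one committee left: Dilnoza ∈ Testing.
(v): Lior ∉ Testing.
(ix) (exactly one): Farida ∉ Testing.
Only one committee left: Lior ∈ Research.
(vi): Research already has 2, so the rest are out.
Only one committee left: Farida ∈ Planning.
Suppose Pita ∈ Planning: no assignment then satisfies all the clues, so Pita ∉ Planning.

Planning = {Farida, Ivan}; Testing = {Dilnoza, Pita}; Research = {Eitan, Lior}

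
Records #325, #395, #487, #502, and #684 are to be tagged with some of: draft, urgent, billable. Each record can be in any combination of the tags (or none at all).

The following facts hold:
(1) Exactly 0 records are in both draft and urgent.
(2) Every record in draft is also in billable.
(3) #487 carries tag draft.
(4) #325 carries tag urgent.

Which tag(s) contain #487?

#487: billable, draft

From (3): #487 ∈ draft.
From (4): #325 ∈ urgent.
(2) with #487 ∈ draft: #487 ∈ billable.
Suppose #487 ∈ urgent: no assignment then satisfies all the clues, so #487 ∉ urgent.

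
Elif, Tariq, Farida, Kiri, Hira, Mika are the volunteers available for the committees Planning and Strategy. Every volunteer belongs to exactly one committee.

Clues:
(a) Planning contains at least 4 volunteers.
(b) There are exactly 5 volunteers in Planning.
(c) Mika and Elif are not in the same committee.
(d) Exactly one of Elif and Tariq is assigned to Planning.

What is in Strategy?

Strategy = {Elif}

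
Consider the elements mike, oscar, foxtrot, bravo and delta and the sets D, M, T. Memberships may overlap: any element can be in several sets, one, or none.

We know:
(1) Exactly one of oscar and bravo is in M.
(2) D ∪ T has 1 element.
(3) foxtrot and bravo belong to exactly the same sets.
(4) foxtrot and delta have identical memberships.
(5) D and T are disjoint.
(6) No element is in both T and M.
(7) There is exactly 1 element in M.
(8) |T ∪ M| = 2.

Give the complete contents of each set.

D = {}; M = {oscar}; T = {mike}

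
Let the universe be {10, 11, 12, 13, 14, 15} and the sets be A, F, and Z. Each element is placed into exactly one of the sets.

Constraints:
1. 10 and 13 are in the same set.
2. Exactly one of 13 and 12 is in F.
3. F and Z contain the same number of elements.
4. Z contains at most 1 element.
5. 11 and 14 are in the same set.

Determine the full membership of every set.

A = {10, 11, 13, 14}; F = {12}; Z = {15}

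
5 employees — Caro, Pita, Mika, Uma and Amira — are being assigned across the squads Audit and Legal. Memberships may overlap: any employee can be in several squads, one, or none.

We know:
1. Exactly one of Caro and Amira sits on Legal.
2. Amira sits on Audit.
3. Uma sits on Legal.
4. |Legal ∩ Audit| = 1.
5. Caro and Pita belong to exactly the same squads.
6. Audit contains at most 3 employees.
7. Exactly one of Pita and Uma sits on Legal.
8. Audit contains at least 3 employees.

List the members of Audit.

Audit = {Amira, Caro, Pita}

From (2): Amira ∈ Audit.
From (3): Uma ∈ Legal.
(7) (exactly one): Pita ∉ Legal.
(5): Caro matches Pita: Caro ∉ Legal.
(1) (exactly one): Amira ∈ Legal.
Suppose Caro ∉ Audit: no assignment then satisfies all the clues, so Caro ∈ Audit.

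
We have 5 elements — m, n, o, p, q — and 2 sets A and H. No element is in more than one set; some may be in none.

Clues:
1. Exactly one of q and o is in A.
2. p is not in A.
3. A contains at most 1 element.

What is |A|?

1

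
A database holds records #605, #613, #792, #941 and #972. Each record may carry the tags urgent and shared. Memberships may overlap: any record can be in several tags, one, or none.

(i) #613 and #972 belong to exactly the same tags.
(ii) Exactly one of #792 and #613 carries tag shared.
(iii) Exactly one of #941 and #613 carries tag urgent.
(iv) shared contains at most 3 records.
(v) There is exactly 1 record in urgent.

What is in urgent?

urgent = {#941}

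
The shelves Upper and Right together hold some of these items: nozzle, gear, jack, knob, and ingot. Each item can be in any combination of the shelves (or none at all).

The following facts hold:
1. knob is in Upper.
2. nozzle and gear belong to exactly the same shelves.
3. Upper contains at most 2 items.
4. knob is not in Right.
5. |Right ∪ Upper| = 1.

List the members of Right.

Right = {}

From (1): knob ∈ Upper.
From (4): knob ∉ Right.
Suppose nozzle ∈ Right: no assignment then satisfies all the clues, so nozzle ∉ Right.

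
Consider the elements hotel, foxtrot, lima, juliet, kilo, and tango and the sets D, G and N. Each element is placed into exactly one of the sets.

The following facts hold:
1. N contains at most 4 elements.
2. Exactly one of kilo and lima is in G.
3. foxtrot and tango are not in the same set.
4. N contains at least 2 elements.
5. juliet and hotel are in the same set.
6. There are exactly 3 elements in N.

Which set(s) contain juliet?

juliet: N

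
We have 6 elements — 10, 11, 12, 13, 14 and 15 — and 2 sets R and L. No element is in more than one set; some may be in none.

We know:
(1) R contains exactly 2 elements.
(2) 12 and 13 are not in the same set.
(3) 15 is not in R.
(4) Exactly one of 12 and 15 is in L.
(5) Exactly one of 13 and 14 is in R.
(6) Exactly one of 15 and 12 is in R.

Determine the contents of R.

R = {12, 14}

From (3): 15 ∉ R.
(6) (exactly one): 12 ∈ R.
(2): 13 ∉ R.
(4) (exactly one): 15 ∈ L.
(5) (exactly one): 14 ∈ R.
(1): R already has 2, so the rest are out.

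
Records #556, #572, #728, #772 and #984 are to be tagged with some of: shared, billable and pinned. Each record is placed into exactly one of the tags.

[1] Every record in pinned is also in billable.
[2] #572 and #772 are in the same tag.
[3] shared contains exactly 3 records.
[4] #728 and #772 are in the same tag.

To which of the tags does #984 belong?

#984: billable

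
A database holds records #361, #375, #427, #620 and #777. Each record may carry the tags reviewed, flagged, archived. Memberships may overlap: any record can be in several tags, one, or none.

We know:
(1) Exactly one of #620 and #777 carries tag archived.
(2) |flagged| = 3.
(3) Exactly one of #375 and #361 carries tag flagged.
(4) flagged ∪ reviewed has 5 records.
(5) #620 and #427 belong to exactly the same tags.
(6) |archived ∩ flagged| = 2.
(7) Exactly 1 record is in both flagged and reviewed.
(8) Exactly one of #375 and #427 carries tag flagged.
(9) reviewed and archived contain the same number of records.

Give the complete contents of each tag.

reviewed = {#361, #375, #777}; flagged = {#361, #427, #620}; archived = {#375, #427, #620}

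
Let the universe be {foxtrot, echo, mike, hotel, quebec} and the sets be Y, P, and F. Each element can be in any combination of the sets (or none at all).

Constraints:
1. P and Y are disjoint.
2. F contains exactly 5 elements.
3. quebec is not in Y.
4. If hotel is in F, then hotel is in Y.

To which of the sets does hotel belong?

hotel: F, Y

From (3): quebec ∉ Y.
(2): only 5 candidates remain for F, so all are in.
(4): hotel ∈ Y.
(1) (disjoint): hotel ∉ P.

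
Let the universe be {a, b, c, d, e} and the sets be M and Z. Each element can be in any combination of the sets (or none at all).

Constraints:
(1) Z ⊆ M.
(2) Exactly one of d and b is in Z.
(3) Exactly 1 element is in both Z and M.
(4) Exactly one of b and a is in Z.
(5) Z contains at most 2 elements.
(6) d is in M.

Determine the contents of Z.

Z = {b}

From (6): d ∈ M.
Suppose a ∈ Z: no assignment then satisfies all the clues, so a ∉ Z.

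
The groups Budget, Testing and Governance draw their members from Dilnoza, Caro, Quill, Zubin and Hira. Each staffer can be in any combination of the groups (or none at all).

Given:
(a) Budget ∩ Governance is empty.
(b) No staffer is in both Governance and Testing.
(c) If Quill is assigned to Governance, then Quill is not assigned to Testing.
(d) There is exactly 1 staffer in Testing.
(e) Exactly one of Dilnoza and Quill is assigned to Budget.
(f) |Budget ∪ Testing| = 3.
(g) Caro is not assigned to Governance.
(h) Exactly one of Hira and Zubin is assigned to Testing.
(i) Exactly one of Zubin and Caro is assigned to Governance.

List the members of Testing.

Testing = {Hira}

From (g): Caro ∉ Governance.
(i) (exactly one): Zubin ∈ Governance.
(a) (disjoint): Zubin ∉ Budget.
(b) (disjoint): Zubin ∉ Testing.
(h) (exactly one): Hira ∈ Testing.
(b) (disjoint): Hira ∉ Governance.
(d): Testing already has 1, so the rest are out.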